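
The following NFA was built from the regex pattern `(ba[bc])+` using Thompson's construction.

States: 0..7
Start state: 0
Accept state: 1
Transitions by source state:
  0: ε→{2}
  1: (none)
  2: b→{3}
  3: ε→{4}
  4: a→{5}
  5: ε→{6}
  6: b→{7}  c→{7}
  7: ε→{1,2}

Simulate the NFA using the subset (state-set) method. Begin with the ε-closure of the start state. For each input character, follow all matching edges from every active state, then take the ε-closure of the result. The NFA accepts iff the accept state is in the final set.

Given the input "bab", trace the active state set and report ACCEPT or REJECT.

Answer: ACCEPT

Derivation:
S₀ = ε-closure({0}) = {0,2}
'b' @ 1: {3,4}
'a' @ 2: {5,6}
'b' @ 3: {1,2,7}  [accepting]
end set {1,2,7} — state 1 in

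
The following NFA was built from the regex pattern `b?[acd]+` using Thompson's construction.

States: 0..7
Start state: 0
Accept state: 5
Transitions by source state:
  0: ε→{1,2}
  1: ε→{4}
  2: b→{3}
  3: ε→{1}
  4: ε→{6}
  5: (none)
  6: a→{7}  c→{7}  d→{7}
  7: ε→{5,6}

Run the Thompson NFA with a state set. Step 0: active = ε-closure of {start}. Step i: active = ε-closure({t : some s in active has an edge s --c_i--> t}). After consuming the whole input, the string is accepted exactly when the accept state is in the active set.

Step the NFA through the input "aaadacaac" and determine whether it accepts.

Answer: ACCEPT

Steps:
S₀ = ε-closure({0}) = {0,1,2,4,6}
'a' @ 1: {5,6,7}  ✓accept
'a' @ 2: {5,6,7}  ✓accept
'a' @ 3: {5,6,7}  ✓accept
'd' @ 4: {5,6,7}  ✓accept
'a' @ 5: {5,6,7}  ✓accept
'c' @ 6: {5,6,7}  ✓accept
'a' @ 7: {5,6,7}  ✓accept
'a' @ 8: {5,6,7}  ✓accept
'c' @ 9: {5,6,7}  ✓accept
final: {5,6,7}; accept 5 in set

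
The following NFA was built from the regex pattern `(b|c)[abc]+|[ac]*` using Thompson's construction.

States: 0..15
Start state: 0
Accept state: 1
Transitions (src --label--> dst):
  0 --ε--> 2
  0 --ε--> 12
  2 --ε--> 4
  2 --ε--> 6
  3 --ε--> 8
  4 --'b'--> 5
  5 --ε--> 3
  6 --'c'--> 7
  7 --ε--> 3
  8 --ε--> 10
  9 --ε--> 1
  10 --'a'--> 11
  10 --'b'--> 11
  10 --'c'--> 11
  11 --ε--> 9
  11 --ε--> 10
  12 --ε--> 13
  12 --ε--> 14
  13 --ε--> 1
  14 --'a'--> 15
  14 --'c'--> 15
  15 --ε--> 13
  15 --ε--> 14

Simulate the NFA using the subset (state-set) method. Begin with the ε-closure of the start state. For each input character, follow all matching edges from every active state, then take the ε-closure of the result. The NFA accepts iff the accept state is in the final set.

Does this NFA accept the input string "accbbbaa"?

start: ε-closure({0}) = {0,1,2,4,6,12,13,14}
'a' @ 1: {1,13,14,15}  [accepting]
'c' @ 2: {1,13,14,15}  [accepting]
'c' @ 3: {1,13,14,15}  [accepting]
'b' @ 4: {}  — no active states
rest 'bbaa' ignored (set empty)
final: {}; accept 1 not in set

Answer: REJECT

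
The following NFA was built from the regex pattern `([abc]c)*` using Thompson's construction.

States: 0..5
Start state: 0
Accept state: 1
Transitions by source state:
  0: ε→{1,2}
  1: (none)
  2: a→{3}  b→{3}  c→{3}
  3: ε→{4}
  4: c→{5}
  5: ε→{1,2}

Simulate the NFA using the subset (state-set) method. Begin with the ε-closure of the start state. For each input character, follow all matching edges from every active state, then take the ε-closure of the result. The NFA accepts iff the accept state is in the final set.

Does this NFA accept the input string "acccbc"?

Answer: ACCEPT

Derivation:
initial (ε-close {0}): {0,1,2}
'a' @ 1: {3,4}
'c' @ 2: {1,2,5}  [accepting]
'c' @ 3: {3,4}
'c' @ 4: {1,2,5}  [accepting]
'b' @ 5: {3,4}
'c' @ 6: {1,2,5}  [accepting]
after full input: {1,2,5}  (accept=1 in)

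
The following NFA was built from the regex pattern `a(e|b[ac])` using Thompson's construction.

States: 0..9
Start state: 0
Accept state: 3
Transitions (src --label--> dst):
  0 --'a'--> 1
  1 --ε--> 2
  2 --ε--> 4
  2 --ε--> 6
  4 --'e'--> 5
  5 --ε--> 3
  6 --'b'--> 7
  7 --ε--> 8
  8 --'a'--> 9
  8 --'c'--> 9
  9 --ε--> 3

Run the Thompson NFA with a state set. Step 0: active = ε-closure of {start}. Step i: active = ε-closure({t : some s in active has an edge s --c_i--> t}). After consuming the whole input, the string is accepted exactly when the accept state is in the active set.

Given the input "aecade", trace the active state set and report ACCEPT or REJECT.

Answer: REJECT

Derivation:
S₀ = ε-closure({0}) = {0}
'a' @ 1: {1,2,4,6}
'e' @ 2: {3,5}  (accept∈set)
'c' @ 3: {}  — state set empty
rest 'ade' ignored (set empty)
final: {}; accept 3 not in set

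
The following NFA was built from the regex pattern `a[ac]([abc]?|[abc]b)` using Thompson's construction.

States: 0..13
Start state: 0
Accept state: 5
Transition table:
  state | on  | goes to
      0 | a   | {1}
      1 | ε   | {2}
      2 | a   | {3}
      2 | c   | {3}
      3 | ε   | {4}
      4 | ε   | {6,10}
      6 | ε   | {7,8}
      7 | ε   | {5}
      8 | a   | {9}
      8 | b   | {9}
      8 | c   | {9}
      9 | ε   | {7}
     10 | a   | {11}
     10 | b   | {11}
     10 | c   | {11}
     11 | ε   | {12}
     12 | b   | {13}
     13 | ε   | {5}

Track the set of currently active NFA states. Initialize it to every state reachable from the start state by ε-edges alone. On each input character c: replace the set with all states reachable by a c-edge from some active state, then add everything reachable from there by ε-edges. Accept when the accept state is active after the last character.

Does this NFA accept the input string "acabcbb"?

Answer: REJECT

Trace:
start: ε-closure({0}) = {0}
'a' @ 1: {1,2}
'c' @ 2: {3,4,5,6,7,8,10}  [accepting]
'a' @ 3: {5,7,9,11,12}  [accepting]
'b' @ 4: {5,13}  [accepting]
'c' @ 5: {}  — state set empty
rest 'bb' ignored (set empty)
after full input: {}  (accept=5 not in)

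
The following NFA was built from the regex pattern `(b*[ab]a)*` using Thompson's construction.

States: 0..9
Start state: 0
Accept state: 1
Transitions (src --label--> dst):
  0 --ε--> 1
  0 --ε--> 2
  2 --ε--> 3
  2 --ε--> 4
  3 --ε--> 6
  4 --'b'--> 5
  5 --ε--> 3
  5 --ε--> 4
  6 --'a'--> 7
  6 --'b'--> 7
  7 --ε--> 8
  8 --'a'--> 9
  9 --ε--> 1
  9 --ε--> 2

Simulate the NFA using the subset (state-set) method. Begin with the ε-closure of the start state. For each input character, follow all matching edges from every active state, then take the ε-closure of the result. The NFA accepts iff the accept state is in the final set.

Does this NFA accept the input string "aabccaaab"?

Answer: REJECT

Derivation:
start: ε-closure({0}) = {0,1,2,3,4,6}
'a' @ 1: {7,8}
'a' @ 2: {1,2,3,4,6,9}  ✓accept
'b' @ 3: {3,4,5,6,7,8}
'c' @ 4: {}  — no active states
rest 'caaab' ignored (set empty)
end set {} — state 1 not in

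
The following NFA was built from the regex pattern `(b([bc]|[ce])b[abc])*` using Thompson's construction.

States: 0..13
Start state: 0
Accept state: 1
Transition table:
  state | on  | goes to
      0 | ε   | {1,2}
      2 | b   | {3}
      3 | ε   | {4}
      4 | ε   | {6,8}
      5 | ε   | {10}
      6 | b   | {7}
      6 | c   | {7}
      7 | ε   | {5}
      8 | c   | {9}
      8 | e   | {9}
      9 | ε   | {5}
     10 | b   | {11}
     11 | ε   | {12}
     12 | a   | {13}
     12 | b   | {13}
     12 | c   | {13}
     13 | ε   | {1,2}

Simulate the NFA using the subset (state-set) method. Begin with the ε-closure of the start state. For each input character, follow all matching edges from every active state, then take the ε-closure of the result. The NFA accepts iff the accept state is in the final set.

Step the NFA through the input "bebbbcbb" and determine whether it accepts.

start: ε-closure({0}) = {0,1,2}
'b' @ 1: {3,4,6,8}
'e' @ 2: {5,9,10}
'b' @ 3: {11,12}
'b' @ 4: {1,2,13}  (accept∈set)
'b' @ 5: {3,4,6,8}
'c' @ 6: {5,7,9,10}
'b' @ 7: {11,12}
'b' @ 8: {1,2,13}  (accept∈set)
after full input: {1,2,13}  (accept=1 in)

Answer: ACCEPT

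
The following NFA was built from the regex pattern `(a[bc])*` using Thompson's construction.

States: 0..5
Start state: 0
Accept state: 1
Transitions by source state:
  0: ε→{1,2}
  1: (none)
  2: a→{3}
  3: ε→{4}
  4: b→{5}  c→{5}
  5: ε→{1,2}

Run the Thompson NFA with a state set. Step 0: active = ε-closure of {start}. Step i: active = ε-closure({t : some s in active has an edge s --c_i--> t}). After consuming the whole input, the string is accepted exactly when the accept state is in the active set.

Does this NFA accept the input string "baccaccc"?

Answer: REJECT

Steps:
S₀ = ε-closure({0}) = {0,1,2}
'b' @ 1: {}  — no active states
rest 'accaccc' ignored (set empty)
after full input: {}  (accept=1 not in)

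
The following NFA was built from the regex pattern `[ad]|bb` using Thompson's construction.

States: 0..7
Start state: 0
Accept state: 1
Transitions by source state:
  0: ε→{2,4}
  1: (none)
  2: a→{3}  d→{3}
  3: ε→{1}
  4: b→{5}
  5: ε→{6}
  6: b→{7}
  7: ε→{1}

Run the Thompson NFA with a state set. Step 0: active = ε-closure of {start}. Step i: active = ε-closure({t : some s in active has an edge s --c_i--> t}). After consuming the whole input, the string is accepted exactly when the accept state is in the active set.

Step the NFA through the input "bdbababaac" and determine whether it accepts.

initial (ε-close {0}): {0,2,4}
'b' @ 1: {5,6}
'd' @ 2: {}  — dead — no transitions
rest 'bababaac' ignored (set empty)
after full input: {}  (accept=1 not in)

Answer: REJECT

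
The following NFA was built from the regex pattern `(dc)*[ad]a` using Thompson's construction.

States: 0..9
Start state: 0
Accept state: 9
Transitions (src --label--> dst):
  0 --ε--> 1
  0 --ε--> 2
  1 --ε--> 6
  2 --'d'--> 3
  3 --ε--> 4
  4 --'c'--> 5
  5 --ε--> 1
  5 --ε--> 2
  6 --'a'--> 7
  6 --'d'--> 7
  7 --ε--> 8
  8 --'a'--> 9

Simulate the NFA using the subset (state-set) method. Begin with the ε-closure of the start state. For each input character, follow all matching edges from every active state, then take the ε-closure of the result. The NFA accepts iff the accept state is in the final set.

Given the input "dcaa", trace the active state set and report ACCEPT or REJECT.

initial (ε-close {0}): {0,1,2,6}
'd' @ 1: {3,4,7,8}
'c' @ 2: {1,2,5,6}
'a' @ 3: {7,8}
'a' @ 4: {9}  (accept∈set)
final: {9}; accept 9 in set

Answer: ACCEPT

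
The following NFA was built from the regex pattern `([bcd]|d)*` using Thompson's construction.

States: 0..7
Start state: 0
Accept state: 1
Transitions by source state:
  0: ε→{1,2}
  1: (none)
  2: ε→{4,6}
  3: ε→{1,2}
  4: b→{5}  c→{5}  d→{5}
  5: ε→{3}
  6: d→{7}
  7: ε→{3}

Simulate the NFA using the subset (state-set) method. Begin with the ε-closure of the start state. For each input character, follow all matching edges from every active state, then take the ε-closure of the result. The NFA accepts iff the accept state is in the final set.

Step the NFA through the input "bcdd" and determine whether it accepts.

initial (ε-close {0}): {0,1,2,4,6}
'b' @ 1: {1,2,3,4,5,6}  (accept∈set)
'c' @ 2: {1,2,3,4,5,6}  (accept∈set)
'd' @ 3: {1,2,3,4,5,6,7}  (accept∈set)
'd' @ 4: {1,2,3,4,5,6,7}  (accept∈set)
end set {1,2,3,4,5,6,7} — state 1 in

Answer: ACCEPT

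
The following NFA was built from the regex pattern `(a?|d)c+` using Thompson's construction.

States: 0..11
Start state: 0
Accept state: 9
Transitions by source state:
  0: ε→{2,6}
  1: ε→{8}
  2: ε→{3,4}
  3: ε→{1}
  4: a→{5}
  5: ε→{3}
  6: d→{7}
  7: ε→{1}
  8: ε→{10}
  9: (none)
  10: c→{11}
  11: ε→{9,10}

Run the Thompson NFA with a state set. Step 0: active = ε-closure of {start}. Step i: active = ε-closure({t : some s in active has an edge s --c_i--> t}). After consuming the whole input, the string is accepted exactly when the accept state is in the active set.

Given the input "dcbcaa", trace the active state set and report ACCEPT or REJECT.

Answer: REJECT

Trace:
initial (ε-close {0}): {0,1,2,3,4,6,8,10}
'd' @ 1: {1,7,8,10}
'c' @ 2: {9,10,11}  (accept∈set)
'b' @ 3: {}  — state set empty
rest 'caa' ignored (set empty)
final: {}; accept 9 not in set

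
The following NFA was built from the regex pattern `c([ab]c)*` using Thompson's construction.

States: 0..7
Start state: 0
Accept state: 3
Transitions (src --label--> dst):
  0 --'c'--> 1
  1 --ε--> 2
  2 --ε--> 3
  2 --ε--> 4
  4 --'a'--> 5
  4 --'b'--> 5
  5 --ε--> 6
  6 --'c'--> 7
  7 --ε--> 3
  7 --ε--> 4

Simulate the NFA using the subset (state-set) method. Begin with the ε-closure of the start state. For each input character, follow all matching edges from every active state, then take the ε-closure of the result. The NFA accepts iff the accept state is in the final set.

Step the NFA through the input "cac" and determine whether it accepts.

initial (ε-close {0}): {0}
'c' @ 1: {1,2,3,4}  (accept∈set)
'a' @ 2: {5,6}
'c' @ 3: {3,4,7}  (accept∈set)
final: {3,4,7}; accept 3 in set

Answer: ACCEPT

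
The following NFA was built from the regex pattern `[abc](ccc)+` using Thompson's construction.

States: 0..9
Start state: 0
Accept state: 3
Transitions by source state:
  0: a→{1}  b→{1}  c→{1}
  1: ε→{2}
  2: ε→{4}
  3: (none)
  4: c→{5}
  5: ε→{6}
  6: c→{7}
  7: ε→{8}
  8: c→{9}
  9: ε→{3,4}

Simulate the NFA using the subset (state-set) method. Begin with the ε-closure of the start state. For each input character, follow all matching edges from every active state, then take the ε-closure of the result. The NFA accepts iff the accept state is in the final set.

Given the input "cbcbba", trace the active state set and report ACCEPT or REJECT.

Answer: REJECT

Steps:
S₀ = ε-closure({0}) = {0}
'c' @ 1: {1,2,4}
'b' @ 2: {}  — no active states
rest 'cbba' ignored (set empty)
after full input: {}  (accept=3 not in)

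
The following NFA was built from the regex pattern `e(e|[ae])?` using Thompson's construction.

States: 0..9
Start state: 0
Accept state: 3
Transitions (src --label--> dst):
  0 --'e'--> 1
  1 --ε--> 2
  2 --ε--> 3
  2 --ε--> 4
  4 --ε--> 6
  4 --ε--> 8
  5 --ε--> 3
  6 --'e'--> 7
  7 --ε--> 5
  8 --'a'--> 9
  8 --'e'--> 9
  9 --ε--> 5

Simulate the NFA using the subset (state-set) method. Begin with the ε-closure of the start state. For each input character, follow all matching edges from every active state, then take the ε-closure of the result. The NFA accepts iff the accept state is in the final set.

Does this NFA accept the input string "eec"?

Answer: REJECT

Trace:
start: ε-closure({0}) = {0}
'e' @ 1: {1,2,3,4,6,8}  [accepting]
'e' @ 2: {3,5,7,9}  [accepting]
'c' @ 3: {}  — dead — no transitions
after full input: {}  (accept=3 not in)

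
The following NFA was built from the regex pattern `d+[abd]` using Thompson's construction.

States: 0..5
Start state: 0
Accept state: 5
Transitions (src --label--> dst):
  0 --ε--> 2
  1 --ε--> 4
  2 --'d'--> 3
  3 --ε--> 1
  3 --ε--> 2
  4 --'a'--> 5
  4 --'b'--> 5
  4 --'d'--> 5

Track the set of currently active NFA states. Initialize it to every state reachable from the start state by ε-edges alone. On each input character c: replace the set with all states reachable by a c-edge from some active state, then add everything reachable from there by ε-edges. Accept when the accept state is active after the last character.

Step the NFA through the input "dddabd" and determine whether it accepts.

initial (ε-close {0}): {0,2}
'd' @ 1: {1,2,3,4}
'd' @ 2: {1,2,3,4,5}  ✓accept
'd' @ 3: {1,2,3,4,5}  ✓accept
'a' @ 4: {5}  ✓accept
'b' @ 5: {}  — dead — no transitions
rest 'd' ignored (set empty)
end set {} — state 5 not in

Answer: REJECT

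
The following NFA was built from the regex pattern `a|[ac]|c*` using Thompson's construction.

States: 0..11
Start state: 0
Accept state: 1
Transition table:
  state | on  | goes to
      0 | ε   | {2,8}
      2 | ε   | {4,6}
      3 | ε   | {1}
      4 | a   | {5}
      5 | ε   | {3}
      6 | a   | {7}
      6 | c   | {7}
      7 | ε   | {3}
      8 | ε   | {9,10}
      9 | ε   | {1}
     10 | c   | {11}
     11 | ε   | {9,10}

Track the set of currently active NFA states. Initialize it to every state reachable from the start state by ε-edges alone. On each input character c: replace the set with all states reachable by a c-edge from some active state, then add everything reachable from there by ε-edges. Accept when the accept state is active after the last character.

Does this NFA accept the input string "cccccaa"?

Answer: REJECT

Trace:
S₀ = ε-closure({0}) = {0,1,2,4,6,8,9,10}
'c' @ 1: {1,3,7,9,10,11}  (accept∈set)
'c' @ 2: {1,9,10,11}  (accept∈set)
'c' @ 3: {1,9,10,11}  (accept∈set)
'c' @ 4: {1,9,10,11}  (accept∈set)
'c' @ 5: {1,9,10,11}  (accept∈set)
'a' @ 6: {}  — dead — no transitions
rest 'a' ignored (set empty)
end set {} — state 1 not in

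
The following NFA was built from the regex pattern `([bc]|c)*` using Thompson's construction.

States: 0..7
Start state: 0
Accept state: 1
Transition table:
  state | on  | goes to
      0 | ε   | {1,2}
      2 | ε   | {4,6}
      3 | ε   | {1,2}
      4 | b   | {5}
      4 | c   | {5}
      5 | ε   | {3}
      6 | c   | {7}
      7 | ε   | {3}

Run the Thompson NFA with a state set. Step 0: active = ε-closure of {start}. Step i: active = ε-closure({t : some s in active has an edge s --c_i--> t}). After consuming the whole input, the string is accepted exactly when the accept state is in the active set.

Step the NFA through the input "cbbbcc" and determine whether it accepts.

Answer: ACCEPT

Steps:
start: ε-closure({0}) = {0,1,2,4,6}
'c' @ 1: {1,2,3,4,5,6,7}  [accepting]
'b' @ 2: {1,2,3,4,5,6}  [accepting]
'b' @ 3: {1,2,3,4,5,6}  [accepting]
'b' @ 4: {1,2,3,4,5,6}  [accepting]
'c' @ 5: {1,2,3,4,5,6,7}  [accepting]
'c' @ 6: {1,2,3,4,5,6,7}  [accepting]
end set {1,2,3,4,5,6,7} — state 1 in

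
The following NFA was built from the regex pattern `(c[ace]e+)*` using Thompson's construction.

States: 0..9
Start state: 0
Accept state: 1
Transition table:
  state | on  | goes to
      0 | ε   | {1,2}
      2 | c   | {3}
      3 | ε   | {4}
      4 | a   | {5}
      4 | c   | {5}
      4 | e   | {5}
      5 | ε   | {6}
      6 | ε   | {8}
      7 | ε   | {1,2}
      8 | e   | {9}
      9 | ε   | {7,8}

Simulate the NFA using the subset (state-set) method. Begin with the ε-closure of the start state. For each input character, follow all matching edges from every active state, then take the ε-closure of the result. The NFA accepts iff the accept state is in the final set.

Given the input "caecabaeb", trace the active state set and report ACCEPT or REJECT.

Answer: REJECT

Trace:
initial (ε-close {0}): {0,1,2}
'c' @ 1: {3,4}
'a' @ 2: {5,6,8}
'e' @ 3: {1,2,7,8,9}  (accept∈set)
'c' @ 4: {3,4}
'a' @ 5: {5,6,8}
'b' @ 6: {}  — state set empty
rest 'aeb' ignored (set empty)
after full input: {}  (accept=1 not in)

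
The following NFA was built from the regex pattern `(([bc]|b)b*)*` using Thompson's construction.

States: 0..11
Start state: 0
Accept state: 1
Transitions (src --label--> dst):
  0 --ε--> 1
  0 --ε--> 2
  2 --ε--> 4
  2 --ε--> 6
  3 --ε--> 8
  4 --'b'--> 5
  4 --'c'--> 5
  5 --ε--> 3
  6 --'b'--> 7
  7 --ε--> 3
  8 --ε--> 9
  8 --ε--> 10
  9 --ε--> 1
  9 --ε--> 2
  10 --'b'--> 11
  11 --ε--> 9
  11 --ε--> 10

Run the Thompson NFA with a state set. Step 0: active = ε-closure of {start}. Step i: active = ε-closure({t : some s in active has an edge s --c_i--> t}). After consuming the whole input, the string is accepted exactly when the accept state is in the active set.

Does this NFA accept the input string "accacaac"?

Answer: REJECT

Derivation:
initial (ε-close {0}): {0,1,2,4,6}
'a' @ 1: {}  — no active states
rest 'ccacaac' ignored (set empty)
after full input: {}  (accept=1 not in)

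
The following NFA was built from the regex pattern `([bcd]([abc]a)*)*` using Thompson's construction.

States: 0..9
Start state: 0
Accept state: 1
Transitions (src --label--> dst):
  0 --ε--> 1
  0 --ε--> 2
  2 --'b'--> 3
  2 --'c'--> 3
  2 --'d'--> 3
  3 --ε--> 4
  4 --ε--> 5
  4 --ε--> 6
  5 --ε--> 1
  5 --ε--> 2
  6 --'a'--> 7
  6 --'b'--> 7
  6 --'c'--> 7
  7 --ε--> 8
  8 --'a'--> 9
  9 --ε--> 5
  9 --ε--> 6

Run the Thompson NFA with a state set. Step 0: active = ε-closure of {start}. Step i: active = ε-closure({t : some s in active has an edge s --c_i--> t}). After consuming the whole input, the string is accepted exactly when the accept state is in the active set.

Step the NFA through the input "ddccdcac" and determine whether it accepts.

Answer: ACCEPT

Derivation:
start: ε-closure({0}) = {0,1,2}
'd' @ 1: {1,2,3,4,5,6}  (accept∈set)
'd' @ 2: {1,2,3,4,5,6}  (accept∈set)
'c' @ 3: {1,2,3,4,5,6,7,8}  (accept∈set)
'c' @ 4: {1,2,3,4,5,6,7,8}  (accept∈set)
'd' @ 5: {1,2,3,4,5,6}  (accept∈set)
'c' @ 6: {1,2,3,4,5,6,7,8}  (accept∈set)
'a' @ 7: {1,2,5,6,7,8,9}  (accept∈set)
'c' @ 8: {1,2,3,4,5,6,7,8}  (accept∈set)
end set {1,2,3,4,5,6,7,8} — state 1 in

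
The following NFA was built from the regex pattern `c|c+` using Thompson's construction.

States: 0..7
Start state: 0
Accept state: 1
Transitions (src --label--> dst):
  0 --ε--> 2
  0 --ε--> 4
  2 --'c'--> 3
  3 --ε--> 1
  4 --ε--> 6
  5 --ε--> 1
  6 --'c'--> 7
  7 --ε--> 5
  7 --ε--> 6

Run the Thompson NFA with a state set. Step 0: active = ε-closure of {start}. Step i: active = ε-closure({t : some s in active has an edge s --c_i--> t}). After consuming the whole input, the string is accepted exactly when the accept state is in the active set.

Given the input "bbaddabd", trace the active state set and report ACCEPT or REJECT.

Answer: REJECT

Trace:
start: ε-closure({0}) = {0,2,4,6}
'b' @ 1: {}  — state set empty
rest 'baddabd' ignored (set empty)
after full input: {}  (accept=1 not in)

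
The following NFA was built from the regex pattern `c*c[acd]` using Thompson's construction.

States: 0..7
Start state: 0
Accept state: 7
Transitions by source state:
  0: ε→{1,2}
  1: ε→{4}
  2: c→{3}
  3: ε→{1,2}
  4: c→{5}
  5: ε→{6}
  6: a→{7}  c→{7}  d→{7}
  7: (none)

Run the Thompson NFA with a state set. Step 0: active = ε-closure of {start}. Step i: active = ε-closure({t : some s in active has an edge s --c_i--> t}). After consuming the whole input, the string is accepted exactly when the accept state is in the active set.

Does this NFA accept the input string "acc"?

start: ε-closure({0}) = {0,1,2,4}
'a' @ 1: {}  — dead — no transitions
rest 'cc' ignored (set empty)
after full input: {}  (accept=7 not in)

Answer: REJECT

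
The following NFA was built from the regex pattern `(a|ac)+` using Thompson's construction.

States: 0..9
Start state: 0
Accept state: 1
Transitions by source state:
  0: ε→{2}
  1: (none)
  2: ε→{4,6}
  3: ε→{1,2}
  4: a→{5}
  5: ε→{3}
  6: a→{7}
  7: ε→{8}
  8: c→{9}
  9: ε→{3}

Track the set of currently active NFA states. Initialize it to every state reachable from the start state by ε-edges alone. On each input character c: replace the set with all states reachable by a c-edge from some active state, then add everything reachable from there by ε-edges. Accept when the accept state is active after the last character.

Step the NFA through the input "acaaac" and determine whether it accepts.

start: ε-closure({0}) = {0,2,4,6}
'a' @ 1: {1,2,3,4,5,6,7,8}  [accepting]
'c' @ 2: {1,2,3,4,6,9}  [accepting]
'a' @ 3: {1,2,3,4,5,6,7,8}  [accepting]
'a' @ 4: {1,2,3,4,5,6,7,8}  [accepting]
'a' @ 5: {1,2,3,4,5,6,7,8}  [accepting]
'c' @ 6: {1,2,3,4,6,9}  [accepting]
after full input: {1,2,3,4,6,9}  (accept=1 in)

Answer: ACCEPT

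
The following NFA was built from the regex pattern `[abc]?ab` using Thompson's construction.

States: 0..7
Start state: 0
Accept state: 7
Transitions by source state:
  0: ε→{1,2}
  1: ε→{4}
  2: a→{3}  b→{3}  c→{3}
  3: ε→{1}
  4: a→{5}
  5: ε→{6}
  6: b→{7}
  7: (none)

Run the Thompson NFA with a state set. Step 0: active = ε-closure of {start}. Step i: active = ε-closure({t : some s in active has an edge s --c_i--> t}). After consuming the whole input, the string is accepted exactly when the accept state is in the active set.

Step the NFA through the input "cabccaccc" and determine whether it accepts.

Answer: REJECT

Derivation:
initial (ε-close {0}): {0,1,2,4}
'c' @ 1: {1,3,4}
'a' @ 2: {5,6}
'b' @ 3: {7}  ✓accept
'c' @ 4: {}  — dead — no transitions
rest 'caccc' ignored (set empty)
end set {} — state 7 not in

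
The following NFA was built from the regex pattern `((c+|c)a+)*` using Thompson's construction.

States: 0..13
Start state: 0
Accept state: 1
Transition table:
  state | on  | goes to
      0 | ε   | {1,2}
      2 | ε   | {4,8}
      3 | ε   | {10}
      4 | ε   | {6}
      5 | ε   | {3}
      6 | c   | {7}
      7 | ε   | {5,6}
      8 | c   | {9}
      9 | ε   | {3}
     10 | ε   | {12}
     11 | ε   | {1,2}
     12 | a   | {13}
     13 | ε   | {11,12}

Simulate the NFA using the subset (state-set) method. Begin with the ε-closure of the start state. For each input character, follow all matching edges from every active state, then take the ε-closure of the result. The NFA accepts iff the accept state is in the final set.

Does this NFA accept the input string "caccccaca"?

Answer: ACCEPT

Derivation:
initial (ε-close {0}): {0,1,2,4,6,8}
'c' @ 1: {3,5,6,7,9,10,12}
'a' @ 2: {1,2,4,6,8,11,12,13}  [accepting]
'c' @ 3: {3,5,6,7,9,10,12}
'c' @ 4: {3,5,6,7,10,12}
'c' @ 5: {3,5,6,7,10,12}
'c' @ 6: {3,5,6,7,10,12}
'a' @ 7: {1,2,4,6,8,11,12,13}  [accepting]
'c' @ 8: {3,5,6,7,9,10,12}
'a' @ 9: {1,2,4,6,8,11,12,13}  [accepting]
final: {1,2,4,6,8,11,12,13}; accept 1 in set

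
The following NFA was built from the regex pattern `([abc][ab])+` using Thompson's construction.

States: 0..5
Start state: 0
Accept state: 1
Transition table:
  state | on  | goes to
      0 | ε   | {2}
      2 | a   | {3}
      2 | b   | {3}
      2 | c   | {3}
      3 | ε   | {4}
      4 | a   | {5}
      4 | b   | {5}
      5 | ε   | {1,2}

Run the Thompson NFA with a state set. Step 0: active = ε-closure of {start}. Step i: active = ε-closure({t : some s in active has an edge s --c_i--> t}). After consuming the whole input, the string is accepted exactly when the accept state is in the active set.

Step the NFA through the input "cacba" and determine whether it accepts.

start: ε-closure({0}) = {0,2}
'c' @ 1: {3,4}
'a' @ 2: {1,2,5}  ✓accept
'c' @ 3: {3,4}
'b' @ 4: {1,2,5}  ✓accept
'a' @ 5: {3,4}
end set {3,4} — state 1 not in

Answer: REJECT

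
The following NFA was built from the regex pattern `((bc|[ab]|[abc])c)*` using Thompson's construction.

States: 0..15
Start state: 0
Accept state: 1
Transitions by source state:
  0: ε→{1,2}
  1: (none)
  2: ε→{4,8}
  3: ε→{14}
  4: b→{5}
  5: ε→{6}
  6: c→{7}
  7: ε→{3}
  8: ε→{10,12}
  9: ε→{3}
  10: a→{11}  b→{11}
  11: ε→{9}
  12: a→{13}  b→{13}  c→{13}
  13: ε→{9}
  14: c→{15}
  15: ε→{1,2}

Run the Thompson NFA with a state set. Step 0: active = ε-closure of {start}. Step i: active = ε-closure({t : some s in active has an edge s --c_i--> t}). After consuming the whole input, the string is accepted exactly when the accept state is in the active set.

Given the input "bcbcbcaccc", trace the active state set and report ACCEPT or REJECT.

Answer: ACCEPT

Steps:
initial (ε-close {0}): {0,1,2,4,8,10,12}
'b' @ 1: {3,5,6,9,11,13,14}
'c' @ 2: {1,2,3,4,7,8,10,12,14,15}  [accepting]
'b' @ 3: {3,5,6,9,11,13,14}
'c' @ 4: {1,2,3,4,7,8,10,12,14,15}  [accepting]
'b' @ 5: {3,5,6,9,11,13,14}
'c' @ 6: {1,2,3,4,7,8,10,12,14,15}  [accepting]
'a' @ 7: {3,9,11,13,14}
'c' @ 8: {1,2,4,8,10,12,15}  [accepting]
'c' @ 9: {3,9,13,14}
'c' @ 10: {1,2,4,8,10,12,15}  [accepting]
final: {1,2,4,8,10,12,15}; accept 1 in set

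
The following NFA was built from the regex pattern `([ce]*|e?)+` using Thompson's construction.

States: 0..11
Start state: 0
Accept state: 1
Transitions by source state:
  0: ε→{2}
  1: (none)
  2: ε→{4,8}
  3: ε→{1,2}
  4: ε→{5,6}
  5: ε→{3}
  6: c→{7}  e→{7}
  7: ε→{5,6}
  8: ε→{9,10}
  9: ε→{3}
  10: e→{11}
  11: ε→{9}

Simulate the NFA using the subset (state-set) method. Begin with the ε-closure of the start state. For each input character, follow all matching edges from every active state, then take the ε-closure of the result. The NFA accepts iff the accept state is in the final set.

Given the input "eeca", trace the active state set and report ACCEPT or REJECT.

S₀ = ε-closure({0}) = {0,1,2,3,4,5,6,8,9,10}
'e' @ 1: {1,2,3,4,5,6,7,8,9,10,11}  (accept∈set)
'e' @ 2: {1,2,3,4,5,6,7,8,9,10,11}  (accept∈set)
'c' @ 3: {1,2,3,4,5,6,7,8,9,10}  (accept∈set)
'a' @ 4: {}  — state set empty
after full input: {}  (accept=1 not in)

Answer: REJECT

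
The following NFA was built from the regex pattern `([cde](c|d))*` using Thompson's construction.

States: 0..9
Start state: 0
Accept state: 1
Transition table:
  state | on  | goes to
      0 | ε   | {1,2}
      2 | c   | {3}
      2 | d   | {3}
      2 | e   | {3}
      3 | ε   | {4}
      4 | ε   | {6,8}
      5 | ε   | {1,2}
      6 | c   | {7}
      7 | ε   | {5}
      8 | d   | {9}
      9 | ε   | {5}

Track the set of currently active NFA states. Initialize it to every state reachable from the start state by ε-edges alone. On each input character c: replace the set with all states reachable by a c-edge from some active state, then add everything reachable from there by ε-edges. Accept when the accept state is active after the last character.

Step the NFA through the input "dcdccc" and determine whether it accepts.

Answer: ACCEPT

Trace:
S₀ = ε-closure({0}) = {0,1,2}
'd' @ 1: {3,4,6,8}
'c' @ 2: {1,2,5,7}  [accepting]
'd' @ 3: {3,4,6,8}
'c' @ 4: {1,2,5,7}  [accepting]
'c' @ 5: {3,4,6,8}
'c' @ 6: {1,2,5,7}  [accepting]
after full input: {1,2,5,7}  (accept=1 in)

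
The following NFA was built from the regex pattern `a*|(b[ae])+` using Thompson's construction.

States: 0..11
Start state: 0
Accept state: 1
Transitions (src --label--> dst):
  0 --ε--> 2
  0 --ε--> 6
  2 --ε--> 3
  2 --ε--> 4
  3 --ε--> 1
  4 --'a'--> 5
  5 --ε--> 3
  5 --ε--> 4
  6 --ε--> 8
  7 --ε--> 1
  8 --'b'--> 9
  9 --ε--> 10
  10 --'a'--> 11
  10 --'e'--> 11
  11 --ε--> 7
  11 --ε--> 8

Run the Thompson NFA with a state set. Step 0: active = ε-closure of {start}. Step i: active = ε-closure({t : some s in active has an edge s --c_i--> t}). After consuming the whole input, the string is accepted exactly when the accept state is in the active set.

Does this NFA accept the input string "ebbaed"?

Answer: REJECT

Trace:
start: ε-closure({0}) = {0,1,2,3,4,6,8}
'e' @ 1: {}  — state set empty
rest 'bbaed' ignored (set empty)
end set {} — state 1 not in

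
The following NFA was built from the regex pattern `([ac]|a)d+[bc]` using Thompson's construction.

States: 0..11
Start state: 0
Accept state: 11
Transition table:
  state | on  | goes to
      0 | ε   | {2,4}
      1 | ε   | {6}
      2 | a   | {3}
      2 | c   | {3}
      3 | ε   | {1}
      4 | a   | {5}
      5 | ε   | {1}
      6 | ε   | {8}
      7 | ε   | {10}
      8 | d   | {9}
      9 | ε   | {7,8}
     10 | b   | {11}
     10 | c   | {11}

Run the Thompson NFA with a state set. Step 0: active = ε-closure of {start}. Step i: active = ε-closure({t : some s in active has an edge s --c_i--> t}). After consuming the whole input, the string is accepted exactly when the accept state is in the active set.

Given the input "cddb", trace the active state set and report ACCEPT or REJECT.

Answer: ACCEPT

Trace:
initial (ε-close {0}): {0,2,4}
'c' @ 1: {1,3,6,8}
'd' @ 2: {7,8,9,10}
'd' @ 3: {7,8,9,10}
'b' @ 4: {11}  [accepting]
after full input: {11}  (accept=11 in)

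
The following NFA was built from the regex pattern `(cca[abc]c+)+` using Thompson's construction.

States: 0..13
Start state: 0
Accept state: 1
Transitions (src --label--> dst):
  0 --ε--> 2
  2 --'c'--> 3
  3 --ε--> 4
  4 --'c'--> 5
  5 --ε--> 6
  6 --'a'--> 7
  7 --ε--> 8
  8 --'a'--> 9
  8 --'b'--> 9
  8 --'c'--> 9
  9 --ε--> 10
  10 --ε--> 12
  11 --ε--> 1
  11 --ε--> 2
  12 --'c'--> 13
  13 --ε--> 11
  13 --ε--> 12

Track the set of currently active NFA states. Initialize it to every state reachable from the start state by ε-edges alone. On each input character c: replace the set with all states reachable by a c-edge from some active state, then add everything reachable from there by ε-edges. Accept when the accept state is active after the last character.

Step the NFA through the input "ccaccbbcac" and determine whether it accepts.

Answer: REJECT

Derivation:
start: ε-closure({0}) = {0,2}
'c' @ 1: {3,4}
'c' @ 2: {5,6}
'a' @ 3: {7,8}
'c' @ 4: {9,10,12}
'c' @ 5: {1,2,11,12,13}  [accepting]
'b' @ 6: {}  — dead — no transitions
rest 'bcac' ignored (set empty)
end set {} — state 1 not in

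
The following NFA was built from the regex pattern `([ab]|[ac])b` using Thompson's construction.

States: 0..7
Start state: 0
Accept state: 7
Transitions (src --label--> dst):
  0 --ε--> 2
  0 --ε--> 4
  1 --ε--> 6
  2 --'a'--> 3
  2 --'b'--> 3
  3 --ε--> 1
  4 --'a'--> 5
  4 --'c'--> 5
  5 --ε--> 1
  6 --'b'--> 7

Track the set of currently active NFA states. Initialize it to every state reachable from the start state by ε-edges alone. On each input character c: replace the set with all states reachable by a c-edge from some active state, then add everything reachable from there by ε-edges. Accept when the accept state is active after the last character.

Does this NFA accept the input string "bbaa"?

initial (ε-close {0}): {0,2,4}
'b' @ 1: {1,3,6}
'b' @ 2: {7}  ✓accept
'a' @ 3: {}  — dead — no transitions
rest 'a' ignored (set empty)
final: {}; accept 7 not in set

Answer: REJECT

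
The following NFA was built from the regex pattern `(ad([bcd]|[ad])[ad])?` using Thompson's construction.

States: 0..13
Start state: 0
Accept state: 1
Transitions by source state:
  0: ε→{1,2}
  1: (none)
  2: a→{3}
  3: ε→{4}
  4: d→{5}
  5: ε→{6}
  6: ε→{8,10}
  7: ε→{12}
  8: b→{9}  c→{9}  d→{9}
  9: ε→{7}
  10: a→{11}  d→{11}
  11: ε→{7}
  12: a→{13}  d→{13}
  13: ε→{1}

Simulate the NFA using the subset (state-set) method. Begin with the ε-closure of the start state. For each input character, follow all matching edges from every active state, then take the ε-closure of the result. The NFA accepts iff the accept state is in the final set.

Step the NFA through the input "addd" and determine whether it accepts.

Answer: ACCEPT

Derivation:
start: ε-closure({0}) = {0,1,2}
'a' @ 1: {3,4}
'd' @ 2: {5,6,8,10}
'd' @ 3: {7,9,11,12}
'd' @ 4: {1,13}  (accept∈set)
after full input: {1,13}  (accept=1 in)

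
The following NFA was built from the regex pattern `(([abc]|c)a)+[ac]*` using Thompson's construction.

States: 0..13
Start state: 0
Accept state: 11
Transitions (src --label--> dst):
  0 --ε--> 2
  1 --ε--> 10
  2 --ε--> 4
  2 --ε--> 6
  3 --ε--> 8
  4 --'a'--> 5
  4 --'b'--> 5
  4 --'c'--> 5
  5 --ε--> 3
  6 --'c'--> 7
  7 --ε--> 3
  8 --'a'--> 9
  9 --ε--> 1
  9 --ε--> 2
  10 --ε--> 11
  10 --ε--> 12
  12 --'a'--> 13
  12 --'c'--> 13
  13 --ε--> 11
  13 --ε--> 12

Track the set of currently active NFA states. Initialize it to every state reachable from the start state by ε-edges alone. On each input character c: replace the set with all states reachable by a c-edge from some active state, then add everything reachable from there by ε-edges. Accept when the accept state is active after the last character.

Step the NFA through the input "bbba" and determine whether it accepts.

Answer: REJECT

Trace:
start: ε-closure({0}) = {0,2,4,6}
'b' @ 1: {3,5,8}
'b' @ 2: {}  — dead — no transitions
rest 'ba' ignored (set empty)
final: {}; accept 11 not in set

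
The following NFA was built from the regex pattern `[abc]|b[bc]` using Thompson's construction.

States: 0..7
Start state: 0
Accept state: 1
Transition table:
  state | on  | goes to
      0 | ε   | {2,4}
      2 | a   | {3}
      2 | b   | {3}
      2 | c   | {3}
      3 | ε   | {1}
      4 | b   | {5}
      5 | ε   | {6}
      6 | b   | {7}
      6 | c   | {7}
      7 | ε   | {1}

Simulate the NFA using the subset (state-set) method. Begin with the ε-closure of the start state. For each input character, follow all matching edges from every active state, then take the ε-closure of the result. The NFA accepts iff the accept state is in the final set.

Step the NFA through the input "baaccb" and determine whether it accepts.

Answer: REJECT

Steps:
initial (ε-close {0}): {0,2,4}
'b' @ 1: {1,3,5,6}  [accepting]
'a' @ 2: {}  — dead — no transitions
rest 'accb' ignored (set empty)
after full input: {}  (accept=1 not in)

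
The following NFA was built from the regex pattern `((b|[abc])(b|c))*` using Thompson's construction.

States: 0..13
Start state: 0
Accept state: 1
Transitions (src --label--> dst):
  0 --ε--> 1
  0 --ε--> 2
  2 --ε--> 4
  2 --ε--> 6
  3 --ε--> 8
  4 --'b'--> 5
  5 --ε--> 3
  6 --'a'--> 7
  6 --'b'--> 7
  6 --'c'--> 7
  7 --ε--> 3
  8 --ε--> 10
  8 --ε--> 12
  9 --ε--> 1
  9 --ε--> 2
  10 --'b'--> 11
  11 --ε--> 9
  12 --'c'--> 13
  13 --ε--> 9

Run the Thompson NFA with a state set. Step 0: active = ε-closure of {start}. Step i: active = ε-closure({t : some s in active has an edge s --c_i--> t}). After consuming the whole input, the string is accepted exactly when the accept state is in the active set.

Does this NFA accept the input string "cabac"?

start: ε-closure({0}) = {0,1,2,4,6}
'c' @ 1: {3,7,8,10,12}
'a' @ 2: {}  — state set empty
rest 'bac' ignored (set empty)
final: {}; accept 1 not in set

Answer: REJECT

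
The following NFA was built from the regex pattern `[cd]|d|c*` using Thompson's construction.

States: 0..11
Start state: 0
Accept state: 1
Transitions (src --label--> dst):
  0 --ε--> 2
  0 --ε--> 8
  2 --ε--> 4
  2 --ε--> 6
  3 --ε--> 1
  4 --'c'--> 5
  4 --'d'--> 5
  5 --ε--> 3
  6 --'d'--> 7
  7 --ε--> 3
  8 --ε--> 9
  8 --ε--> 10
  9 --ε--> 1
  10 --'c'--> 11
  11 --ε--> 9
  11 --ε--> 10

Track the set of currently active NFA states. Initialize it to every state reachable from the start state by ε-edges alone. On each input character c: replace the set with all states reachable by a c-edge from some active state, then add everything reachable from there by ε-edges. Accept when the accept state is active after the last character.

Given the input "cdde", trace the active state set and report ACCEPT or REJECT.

start: ε-closure({0}) = {0,1,2,4,6,8,9,10}
'c' @ 1: {1,3,5,9,10,11}  ✓accept
'd' @ 2: {}  — state set empty
rest 'de' ignored (set empty)
final: {}; accept 1 not in set

Answer: REJECT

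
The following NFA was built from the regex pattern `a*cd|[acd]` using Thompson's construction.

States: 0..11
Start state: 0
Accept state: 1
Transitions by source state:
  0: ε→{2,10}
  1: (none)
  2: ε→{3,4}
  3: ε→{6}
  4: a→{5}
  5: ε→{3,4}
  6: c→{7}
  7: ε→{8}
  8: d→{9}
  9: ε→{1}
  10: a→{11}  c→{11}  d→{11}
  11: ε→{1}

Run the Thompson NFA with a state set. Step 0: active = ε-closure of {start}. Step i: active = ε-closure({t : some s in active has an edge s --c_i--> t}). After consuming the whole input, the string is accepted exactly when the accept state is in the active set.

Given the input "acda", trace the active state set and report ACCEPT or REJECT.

initial (ε-close {0}): {0,2,3,4,6,10}
'a' @ 1: {1,3,4,5,6,11}  ✓accept
'c' @ 2: {7,8}
'd' @ 3: {1,9}  ✓accept
'a' @ 4: {}  — dead — no transitions
final: {}; accept 1 not in set

Answer: REJECT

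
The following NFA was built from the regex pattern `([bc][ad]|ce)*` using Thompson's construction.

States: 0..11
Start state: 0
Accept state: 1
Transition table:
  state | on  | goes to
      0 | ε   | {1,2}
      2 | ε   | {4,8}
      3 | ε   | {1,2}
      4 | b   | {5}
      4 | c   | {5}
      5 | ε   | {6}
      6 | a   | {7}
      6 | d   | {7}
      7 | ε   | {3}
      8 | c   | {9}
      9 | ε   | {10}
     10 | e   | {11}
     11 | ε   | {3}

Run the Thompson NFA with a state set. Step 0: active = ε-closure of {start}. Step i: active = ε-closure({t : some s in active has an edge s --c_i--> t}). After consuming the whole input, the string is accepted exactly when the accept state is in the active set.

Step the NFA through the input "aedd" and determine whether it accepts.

Answer: REJECT

Derivation:
S₀ = ε-closure({0}) = {0,1,2,4,8}
'a' @ 1: {}  — no active states
rest 'edd' ignored (set empty)
final: {}; accept 1 not in set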